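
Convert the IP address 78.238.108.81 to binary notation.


78 = 01001110
238 = 11101110
108 = 01101100
81 = 01010001
Binary: 01001110.11101110.01101100.01010001


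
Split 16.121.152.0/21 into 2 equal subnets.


New prefix = 21 + 1 = 22
Each subnet has 1024 addresses
  16.121.152.0/22
  16.121.156.0/22
Subnets: 16.121.152.0/22, 16.121.156.0/22


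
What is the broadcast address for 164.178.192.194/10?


Network: 164.128.0.0/10
Host bits = 22
Set all host bits to 1:
Broadcast: 164.191.255.255


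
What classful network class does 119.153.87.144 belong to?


First octet: 119
Binary: 01110111
0xxxxxxx -> Class A (1-126)
Class A, default mask 255.0.0.0 (/8)


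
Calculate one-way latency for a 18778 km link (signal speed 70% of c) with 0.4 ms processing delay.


Speed = 0.7 * 3e5 km/s = 210000 km/s
Propagation delay = 18778 / 210000 = 0.0894 s = 89.419 ms
Processing delay = 0.4 ms
Total one-way latency = 89.819 ms


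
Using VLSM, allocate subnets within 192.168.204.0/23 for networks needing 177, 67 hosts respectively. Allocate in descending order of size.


177 hosts -> /24 (254 usable): 192.168.204.0/24
67 hosts -> /25 (126 usable): 192.168.205.0/25
Allocation: 192.168.204.0/24 (177 hosts, 254 usable); 192.168.205.0/25 (67 hosts, 126 usable)


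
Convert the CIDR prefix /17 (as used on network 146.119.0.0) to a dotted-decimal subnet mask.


/17 means 17 network bits, 15 host bits
Binary: 11111111111111111000000000000000
Mask: 255.255.128.0


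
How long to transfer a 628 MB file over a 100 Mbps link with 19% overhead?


Effective throughput = 100 * (1 - 19/100) = 81 Mbps
File size in Mb = 628 * 8 = 5024 Mb
Time = 5024 / 81
Time = 62.0247 seconds


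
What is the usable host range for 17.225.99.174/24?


Network: 17.225.99.0
Broadcast: 17.225.99.255
First usable = network + 1
Last usable = broadcast - 1
Range: 17.225.99.1 to 17.225.99.254


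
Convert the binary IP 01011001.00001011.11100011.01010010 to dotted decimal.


01011001 = 89
00001011 = 11
11100011 = 227
01010010 = 82
IP: 89.11.227.82


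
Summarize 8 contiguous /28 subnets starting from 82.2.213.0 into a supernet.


Original prefix: /28
Number of subnets: 8 = 2^3
New prefix = 28 - 3 = 25
Supernet: 82.2.213.0/25


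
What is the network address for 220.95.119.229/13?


IP:   11011100.01011111.01110111.11100101
Mask: 11111111.11111000.00000000.00000000
AND operation:
Net:  11011100.01011000.00000000.00000000
Network: 220.88.0.0/13


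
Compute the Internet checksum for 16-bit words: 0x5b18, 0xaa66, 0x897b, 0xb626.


Sum all words (with carry folding):
+ 0x5b18 = 0x5b18
+ 0xaa66 = 0x057f
+ 0x897b = 0x8efa
+ 0xb626 = 0x4521
One's complement: ~0x4521
Checksum = 0xbade


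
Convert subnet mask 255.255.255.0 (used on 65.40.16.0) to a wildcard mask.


Subnet mask: 255.255.255.0
Wildcard = 255.255.255.255 - subnet mask
255 - 255 = 0
255 - 255 = 0
255 - 255 = 0
255 - 0 = 255
Wildcard: 0.0.0.255


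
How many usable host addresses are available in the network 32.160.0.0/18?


Host bits = 32 - 18 = 14
Total addresses = 2^14 = 16384
Usable = total - 2 (network and broadcast)
Usable hosts: 16382


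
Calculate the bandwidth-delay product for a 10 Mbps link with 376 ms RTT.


BDP = bandwidth * RTT
= 10 Mbps * 376 ms
= 10 * 1e6 * 376 / 1000 bits
= 3760000 bits
= 470000 bytes
= 458.9844 KB
BDP = 3760000 bits (470000 bytes)


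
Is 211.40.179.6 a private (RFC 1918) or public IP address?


RFC 1918 private ranges:
  10.0.0.0/8 (10.0.0.0 - 10.255.255.255)
  172.16.0.0/12 (172.16.0.0 - 172.31.255.255)
  192.168.0.0/16 (192.168.0.0 - 192.168.255.255)
Public (not in any RFC 1918 range)


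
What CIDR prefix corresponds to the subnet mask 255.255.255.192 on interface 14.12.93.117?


Binary: 11111111.11111111.11111111.11000000
Count leading 1s
Prefix: /26


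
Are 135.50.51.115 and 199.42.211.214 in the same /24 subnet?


Mask: 255.255.255.0
135.50.51.115 AND mask = 135.50.51.0
199.42.211.214 AND mask = 199.42.211.0
No, different subnets (135.50.51.0 vs 199.42.211.0)


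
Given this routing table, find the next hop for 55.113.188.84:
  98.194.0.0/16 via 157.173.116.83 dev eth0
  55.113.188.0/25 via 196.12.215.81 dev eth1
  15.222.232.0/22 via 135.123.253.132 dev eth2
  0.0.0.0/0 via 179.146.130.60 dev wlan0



Longest prefix match for 55.113.188.84:
  /16 98.194.0.0: no
  /25 55.113.188.0: MATCH
  /22 15.222.232.0: no
  /0 0.0.0.0: MATCH
Selected: next-hop 196.12.215.81 via eth1 (matched /25)


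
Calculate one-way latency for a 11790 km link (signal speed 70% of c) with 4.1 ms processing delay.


Speed = 0.7 * 3e5 km/s = 210000 km/s
Propagation delay = 11790 / 210000 = 0.0561 s = 56.1429 ms
Processing delay = 4.1 ms
Total one-way latency = 60.2429 ms


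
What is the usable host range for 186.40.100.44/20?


Network: 186.40.96.0
Broadcast: 186.40.111.255
First usable = network + 1
Last usable = broadcast - 1
Range: 186.40.96.1 to 186.40.111.254


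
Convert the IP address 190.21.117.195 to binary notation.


190 = 10111110
21 = 00010101
117 = 01110101
195 = 11000011
Binary: 10111110.00010101.01110101.11000011


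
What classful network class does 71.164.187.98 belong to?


First octet: 71
Binary: 01000111
0xxxxxxx -> Class A (1-126)
Class A, default mask 255.0.0.0 (/8)


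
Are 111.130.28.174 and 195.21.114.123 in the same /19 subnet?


Mask: 255.255.224.0
111.130.28.174 AND mask = 111.130.0.0
195.21.114.123 AND mask = 195.21.96.0
No, different subnets (111.130.0.0 vs 195.21.96.0)


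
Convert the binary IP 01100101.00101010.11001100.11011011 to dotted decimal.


01100101 = 101
00101010 = 42
11001100 = 204
11011011 = 219
IP: 101.42.204.219


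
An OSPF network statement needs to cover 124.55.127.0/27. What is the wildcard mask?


Subnet mask: 255.255.255.224
Wildcard = 255.255.255.255 - subnet mask
255 - 255 = 0
255 - 255 = 0
255 - 255 = 0
255 - 224 = 31
Wildcard: 0.0.0.31


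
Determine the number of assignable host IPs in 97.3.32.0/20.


Host bits = 32 - 20 = 12
Total addresses = 2^12 = 4096
Usable = total - 2 (network and broadcast)
Usable hosts: 4094


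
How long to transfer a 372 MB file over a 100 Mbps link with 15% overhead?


Effective throughput = 100 * (1 - 15/100) = 85 Mbps
File size in Mb = 372 * 8 = 2976 Mb
Time = 2976 / 85
Time = 35.0118 seconds


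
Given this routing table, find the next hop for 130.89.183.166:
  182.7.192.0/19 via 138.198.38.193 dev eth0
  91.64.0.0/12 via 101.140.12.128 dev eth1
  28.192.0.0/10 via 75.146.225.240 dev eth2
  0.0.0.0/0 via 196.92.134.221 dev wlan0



Longest prefix match for 130.89.183.166:
  /19 182.7.192.0: no
  /12 91.64.0.0: no
  /10 28.192.0.0: no
  /0 0.0.0.0: MATCH
Selected: next-hop 196.92.134.221 via wlan0 (matched /0)


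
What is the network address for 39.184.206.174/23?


IP:   00100111.10111000.11001110.10101110
Mask: 11111111.11111111.11111110.00000000
AND operation:
Net:  00100111.10111000.11001110.00000000
Network: 39.184.206.0/23


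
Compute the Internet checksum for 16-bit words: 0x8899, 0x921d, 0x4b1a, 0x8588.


Sum all words (with carry folding):
+ 0x8899 = 0x8899
+ 0x921d = 0x1ab7
+ 0x4b1a = 0x65d1
+ 0x8588 = 0xeb59
One's complement: ~0xeb59
Checksum = 0x14a6


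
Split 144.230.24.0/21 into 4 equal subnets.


New prefix = 21 + 2 = 23
Each subnet has 512 addresses
  144.230.24.0/23
  144.230.26.0/23
  144.230.28.0/23
  144.230.30.0/23
Subnets: 144.230.24.0/23, 144.230.26.0/23, 144.230.28.0/23, 144.230.30.0/23


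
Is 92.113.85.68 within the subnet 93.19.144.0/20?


Subnet network: 93.19.144.0
Test IP AND mask: 92.113.80.0
No, 92.113.85.68 is not in 93.19.144.0/20


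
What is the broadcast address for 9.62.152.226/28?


Network: 9.62.152.224/28
Host bits = 4
Set all host bits to 1:
Broadcast: 9.62.152.239


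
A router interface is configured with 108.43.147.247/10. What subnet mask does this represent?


/10 means 10 network bits, 22 host bits
Binary: 11111111110000000000000000000000
Mask: 255.192.0.0


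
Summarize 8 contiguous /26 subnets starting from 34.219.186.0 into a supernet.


Original prefix: /26
Number of subnets: 8 = 2^3
New prefix = 26 - 3 = 23
Supernet: 34.219.186.0/23


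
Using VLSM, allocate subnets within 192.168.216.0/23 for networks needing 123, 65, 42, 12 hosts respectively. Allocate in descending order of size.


123 hosts -> /25 (126 usable): 192.168.216.0/25
65 hosts -> /25 (126 usable): 192.168.216.128/25
42 hosts -> /26 (62 usable): 192.168.217.0/26
12 hosts -> /28 (14 usable): 192.168.217.64/28
Allocation: 192.168.216.0/25 (123 hosts, 126 usable); 192.168.216.128/25 (65 hosts, 126 usable); 192.168.217.0/26 (42 hosts, 62 usable); 192.168.217.64/28 (12 hosts, 14 usable)


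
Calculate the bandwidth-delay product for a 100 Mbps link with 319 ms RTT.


BDP = bandwidth * RTT
= 100 Mbps * 319 ms
= 100 * 1e6 * 319 / 1000 bits
= 31900000 bits
= 3987500 bytes
= 3894.043 KB
BDP = 31900000 bits (3987500 bytes)


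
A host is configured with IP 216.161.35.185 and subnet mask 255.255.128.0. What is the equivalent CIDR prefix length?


Binary: 11111111.11111111.10000000.00000000
Count leading 1s
Prefix: /17


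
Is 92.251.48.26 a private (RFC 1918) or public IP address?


RFC 1918 private ranges:
  10.0.0.0/8 (10.0.0.0 - 10.255.255.255)
  172.16.0.0/12 (172.16.0.0 - 172.31.255.255)
  192.168.0.0/16 (192.168.0.0 - 192.168.255.255)
Public (not in any RFC 1918 range)


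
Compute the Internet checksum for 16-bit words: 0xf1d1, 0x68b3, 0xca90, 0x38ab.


Sum all words (with carry folding):
+ 0xf1d1 = 0xf1d1
+ 0x68b3 = 0x5a85
+ 0xca90 = 0x2516
+ 0x38ab = 0x5dc1
One's complement: ~0x5dc1
Checksum = 0xa23e


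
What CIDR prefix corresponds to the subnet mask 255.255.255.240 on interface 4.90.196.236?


Binary: 11111111.11111111.11111111.11110000
Count leading 1s
Prefix: /28


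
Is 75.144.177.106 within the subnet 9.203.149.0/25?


Subnet network: 9.203.149.0
Test IP AND mask: 75.144.177.0
No, 75.144.177.106 is not in 9.203.149.0/25


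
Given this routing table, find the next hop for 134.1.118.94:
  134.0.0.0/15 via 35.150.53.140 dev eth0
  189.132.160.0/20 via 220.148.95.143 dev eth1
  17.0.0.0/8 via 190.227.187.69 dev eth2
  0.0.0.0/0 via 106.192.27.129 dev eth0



Longest prefix match for 134.1.118.94:
  /15 134.0.0.0: MATCH
  /20 189.132.160.0: no
  /8 17.0.0.0: no
  /0 0.0.0.0: MATCH
Selected: next-hop 35.150.53.140 via eth0 (matched /15)


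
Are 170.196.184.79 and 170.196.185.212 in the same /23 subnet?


Mask: 255.255.254.0
170.196.184.79 AND mask = 170.196.184.0
170.196.185.212 AND mask = 170.196.184.0
Yes, same subnet (170.196.184.0)


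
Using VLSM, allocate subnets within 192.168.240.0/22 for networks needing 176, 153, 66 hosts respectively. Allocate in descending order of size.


176 hosts -> /24 (254 usable): 192.168.240.0/24
153 hosts -> /24 (254 usable): 192.168.241.0/24
66 hosts -> /25 (126 usable): 192.168.242.0/25
Allocation: 192.168.240.0/24 (176 hosts, 254 usable); 192.168.241.0/24 (153 hosts, 254 usable); 192.168.242.0/25 (66 hosts, 126 usable)


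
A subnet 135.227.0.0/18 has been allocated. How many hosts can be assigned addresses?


Host bits = 32 - 18 = 14
Total addresses = 2^14 = 16384
Usable = total - 2 (network and broadcast)
Usable hosts: 16382


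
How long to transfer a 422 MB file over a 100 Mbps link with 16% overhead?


Effective throughput = 100 * (1 - 16/100) = 84 Mbps
File size in Mb = 422 * 8 = 3376 Mb
Time = 3376 / 84
Time = 40.1905 seconds


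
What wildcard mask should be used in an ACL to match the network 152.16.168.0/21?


Subnet mask: 255.255.248.0
Wildcard = 255.255.255.255 - subnet mask
255 - 255 = 0
255 - 255 = 0
255 - 248 = 7
255 - 0 = 255
Wildcard: 0.0.7.255


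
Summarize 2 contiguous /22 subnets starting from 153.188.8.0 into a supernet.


Original prefix: /22
Number of subnets: 2 = 2^1
New prefix = 22 - 1 = 21
Supernet: 153.188.8.0/21


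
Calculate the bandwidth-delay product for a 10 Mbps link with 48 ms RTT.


BDP = bandwidth * RTT
= 10 Mbps * 48 ms
= 10 * 1e6 * 48 / 1000 bits
= 480000 bits
= 60000 bytes
= 58.5938 KB
BDP = 480000 bits (60000 bytes)


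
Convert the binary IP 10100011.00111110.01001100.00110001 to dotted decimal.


10100011 = 163
00111110 = 62
01001100 = 76
00110001 = 49
IP: 163.62.76.49


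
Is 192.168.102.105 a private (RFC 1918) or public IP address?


RFC 1918 private ranges:
  10.0.0.0/8 (10.0.0.0 - 10.255.255.255)
  172.16.0.0/12 (172.16.0.0 - 172.31.255.255)
  192.168.0.0/16 (192.168.0.0 - 192.168.255.255)
Private (in 192.168.0.0/16)


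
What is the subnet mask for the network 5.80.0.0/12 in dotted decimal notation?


/12 means 12 network bits, 20 host bits
Binary: 11111111111100000000000000000000
Mask: 255.240.0.0


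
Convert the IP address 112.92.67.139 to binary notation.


112 = 01110000
92 = 01011100
67 = 01000011
139 = 10001011
Binary: 01110000.01011100.01000011.10001011


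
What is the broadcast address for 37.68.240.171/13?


Network: 37.64.0.0/13
Host bits = 19
Set all host bits to 1:
Broadcast: 37.71.255.255


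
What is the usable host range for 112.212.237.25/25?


Network: 112.212.237.0
Broadcast: 112.212.237.127
First usable = network + 1
Last usable = broadcast - 1
Range: 112.212.237.1 to 112.212.237.126


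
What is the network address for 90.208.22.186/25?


IP:   01011010.11010000.00010110.10111010
Mask: 11111111.11111111.11111111.10000000
AND operation:
Net:  01011010.11010000.00010110.10000000
Network: 90.208.22.128/25


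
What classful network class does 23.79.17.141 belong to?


First octet: 23
Binary: 00010111
0xxxxxxx -> Class A (1-126)
Class A, default mask 255.0.0.0 (/8)


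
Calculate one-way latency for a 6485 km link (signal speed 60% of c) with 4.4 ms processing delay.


Speed = 0.6 * 3e5 km/s = 180000 km/s
Propagation delay = 6485 / 180000 = 0.036 s = 36.0278 ms
Processing delay = 4.4 ms
Total one-way latency = 40.4278 ms


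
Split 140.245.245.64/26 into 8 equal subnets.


New prefix = 26 + 3 = 29
Each subnet has 8 addresses
  140.245.245.64/29
  140.245.245.72/29
  140.245.245.80/29
  140.245.245.88/29
  140.245.245.96/29
  140.245.245.104/29
  140.245.245.112/29
  140.245.245.120/29
Subnets: 140.245.245.64/29, 140.245.245.72/29, 140.245.245.80/29, 140.245.245.88/29, 140.245.245.96/29, 140.245.245.104/29, 140.245.245.112/29, 140.245.245.120/29


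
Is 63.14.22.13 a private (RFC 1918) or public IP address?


RFC 1918 private ranges:
  10.0.0.0/8 (10.0.0.0 - 10.255.255.255)
  172.16.0.0/12 (172.16.0.0 - 172.31.255.255)
  192.168.0.0/16 (192.168.0.0 - 192.168.255.255)
Public (not in any RFC 1918 range)


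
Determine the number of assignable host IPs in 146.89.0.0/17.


Host bits = 32 - 17 = 15
Total addresses = 2^15 = 32768
Usable = total - 2 (network and broadcast)
Usable hosts: 32766


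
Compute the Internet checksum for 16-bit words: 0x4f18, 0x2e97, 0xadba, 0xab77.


Sum all words (with carry folding):
+ 0x4f18 = 0x4f18
+ 0x2e97 = 0x7daf
+ 0xadba = 0x2b6a
+ 0xab77 = 0xd6e1
One's complement: ~0xd6e1
Checksum = 0x291e


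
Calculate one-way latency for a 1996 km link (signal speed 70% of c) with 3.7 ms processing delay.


Speed = 0.7 * 3e5 km/s = 210000 km/s
Propagation delay = 1996 / 210000 = 0.0095 s = 9.5048 ms
Processing delay = 3.7 ms
Total one-way latency = 13.2048 ms


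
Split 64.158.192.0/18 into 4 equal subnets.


New prefix = 18 + 2 = 20
Each subnet has 4096 addresses
  64.158.192.0/20
  64.158.208.0/20
  64.158.224.0/20
  64.158.240.0/20
Subnets: 64.158.192.0/20, 64.158.208.0/20, 64.158.224.0/20, 64.158.240.0/20


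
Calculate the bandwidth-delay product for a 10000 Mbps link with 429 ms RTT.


BDP = bandwidth * RTT
= 10000 Mbps * 429 ms
= 10000 * 1e6 * 429 / 1000 bits
= 4290000000 bits
= 536250000 bytes
= 523681.6406 KB
BDP = 4290000000 bits (536250000 bytes)


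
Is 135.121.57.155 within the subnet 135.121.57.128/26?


Subnet network: 135.121.57.128
Test IP AND mask: 135.121.57.128
Yes, 135.121.57.155 is in 135.121.57.128/26


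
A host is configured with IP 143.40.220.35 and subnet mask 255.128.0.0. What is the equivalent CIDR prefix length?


Binary: 11111111.10000000.00000000.00000000
Count leading 1s
Prefix: /9


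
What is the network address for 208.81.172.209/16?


IP:   11010000.01010001.10101100.11010001
Mask: 11111111.11111111.00000000.00000000
AND operation:
Net:  11010000.01010001.00000000.00000000
Network: 208.81.0.0/16


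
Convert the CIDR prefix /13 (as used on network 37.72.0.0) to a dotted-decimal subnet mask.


/13 means 13 network bits, 19 host bits
Binary: 11111111111110000000000000000000
Mask: 255.248.0.0


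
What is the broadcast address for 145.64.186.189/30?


Network: 145.64.186.188/30
Host bits = 2
Set all host bits to 1:
Broadcast: 145.64.186.191


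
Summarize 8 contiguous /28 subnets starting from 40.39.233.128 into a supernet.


Original prefix: /28
Number of subnets: 8 = 2^3
New prefix = 28 - 3 = 25
Supernet: 40.39.233.128/25


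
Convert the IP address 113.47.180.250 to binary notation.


113 = 01110001
47 = 00101111
180 = 10110100
250 = 11111010
Binary: 01110001.00101111.10110100.11111010


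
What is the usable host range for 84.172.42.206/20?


Network: 84.172.32.0
Broadcast: 84.172.47.255
First usable = network + 1
Last usable = broadcast - 1
Range: 84.172.32.1 to 84.172.47.254


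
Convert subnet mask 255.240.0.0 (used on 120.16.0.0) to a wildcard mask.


Subnet mask: 255.240.0.0
Wildcard = 255.255.255.255 - subnet mask
255 - 255 = 0
255 - 240 = 15
255 - 0 = 255
255 - 0 = 255
Wildcard: 0.15.255.255


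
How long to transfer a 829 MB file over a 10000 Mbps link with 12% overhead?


Effective throughput = 10000 * (1 - 12/100) = 8800 Mbps
File size in Mb = 829 * 8 = 6632 Mb
Time = 6632 / 8800
Time = 0.7536 seconds


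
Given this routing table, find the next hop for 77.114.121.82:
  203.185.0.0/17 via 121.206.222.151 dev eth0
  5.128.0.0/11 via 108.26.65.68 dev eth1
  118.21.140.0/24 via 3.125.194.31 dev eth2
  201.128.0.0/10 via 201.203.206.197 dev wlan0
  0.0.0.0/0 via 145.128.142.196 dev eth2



Longest prefix match for 77.114.121.82:
  /17 203.185.0.0: no
  /11 5.128.0.0: no
  /24 118.21.140.0: no
  /10 201.128.0.0: no
  /0 0.0.0.0: MATCH
Selected: next-hop 145.128.142.196 via eth2 (matched /0)


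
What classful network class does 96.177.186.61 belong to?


First octet: 96
Binary: 01100000
0xxxxxxx -> Class A (1-126)
Class A, default mask 255.0.0.0 (/8)


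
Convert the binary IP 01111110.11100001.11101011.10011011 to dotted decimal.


01111110 = 126
11100001 = 225
11101011 = 235
10011011 = 155
IP: 126.225.235.155


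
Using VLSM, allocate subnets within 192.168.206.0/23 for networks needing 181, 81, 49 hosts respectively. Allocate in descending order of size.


181 hosts -> /24 (254 usable): 192.168.206.0/24
81 hosts -> /25 (126 usable): 192.168.207.0/25
49 hosts -> /26 (62 usable): 192.168.207.128/26
Allocation: 192.168.206.0/24 (181 hosts, 254 usable); 192.168.207.0/25 (81 hosts, 126 usable); 192.168.207.128/26 (49 hosts, 62 usable)


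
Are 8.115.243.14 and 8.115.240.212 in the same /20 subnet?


Mask: 255.255.240.0
8.115.243.14 AND mask = 8.115.240.0
8.115.240.212 AND mask = 8.115.240.0
Yes, same subnet (8.115.240.0)


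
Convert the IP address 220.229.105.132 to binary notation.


220 = 11011100
229 = 11100101
105 = 01101001
132 = 10000100
Binary: 11011100.11100101.01101001.10000100


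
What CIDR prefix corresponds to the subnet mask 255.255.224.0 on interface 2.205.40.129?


Binary: 11111111.11111111.11100000.00000000
Count leading 1s
Prefix: /19


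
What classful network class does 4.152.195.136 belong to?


First octet: 4
Binary: 00000100
0xxxxxxx -> Class A (1-126)
Class A, default mask 255.0.0.0 (/8)


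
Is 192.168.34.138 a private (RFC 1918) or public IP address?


RFC 1918 private ranges:
  10.0.0.0/8 (10.0.0.0 - 10.255.255.255)
  172.16.0.0/12 (172.16.0.0 - 172.31.255.255)
  192.168.0.0/16 (192.168.0.0 - 192.168.255.255)
Private (in 192.168.0.0/16)


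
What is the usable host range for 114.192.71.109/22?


Network: 114.192.68.0
Broadcast: 114.192.71.255
First usable = network + 1
Last usable = broadcast - 1
Range: 114.192.68.1 to 114.192.71.254


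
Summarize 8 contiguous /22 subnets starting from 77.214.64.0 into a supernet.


Original prefix: /22
Number of subnets: 8 = 2^3
New prefix = 22 - 3 = 19
Supernet: 77.214.64.0/19


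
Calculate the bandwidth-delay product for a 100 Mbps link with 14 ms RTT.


BDP = bandwidth * RTT
= 100 Mbps * 14 ms
= 100 * 1e6 * 14 / 1000 bits
= 1400000 bits
= 175000 bytes
= 170.8984 KB
BDP = 1400000 bits (175000 bytes)


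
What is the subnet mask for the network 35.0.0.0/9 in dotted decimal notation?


/9 means 9 network bits, 23 host bits
Binary: 11111111100000000000000000000000
Mask: 255.128.0.0


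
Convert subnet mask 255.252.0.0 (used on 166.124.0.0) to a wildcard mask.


Subnet mask: 255.252.0.0
Wildcard = 255.255.255.255 - subnet mask
255 - 255 = 0
255 - 252 = 3
255 - 0 = 255
255 - 0 = 255
Wildcard: 0.3.255.255


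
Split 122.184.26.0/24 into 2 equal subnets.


New prefix = 24 + 1 = 25
Each subnet has 128 addresses
  122.184.26.0/25
  122.184.26.128/25
Subnets: 122.184.26.0/25, 122.184.26.128/25


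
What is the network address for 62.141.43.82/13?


IP:   00111110.10001101.00101011.01010010
Mask: 11111111.11111000.00000000.00000000
AND operation:
Net:  00111110.10001000.00000000.00000000
Network: 62.136.0.0/13


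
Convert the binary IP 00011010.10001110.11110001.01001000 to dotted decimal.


00011010 = 26
10001110 = 142
11110001 = 241
01001000 = 72
IP: 26.142.241.72


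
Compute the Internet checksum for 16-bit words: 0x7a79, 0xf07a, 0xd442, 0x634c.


Sum all words (with carry folding):
+ 0x7a79 = 0x7a79
+ 0xf07a = 0x6af4
+ 0xd442 = 0x3f37
+ 0x634c = 0xa283
One's complement: ~0xa283
Checksum = 0x5d7c


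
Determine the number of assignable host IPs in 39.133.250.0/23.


Host bits = 32 - 23 = 9
Total addresses = 2^9 = 512
Usable = total - 2 (network and broadcast)
Usable hosts: 510


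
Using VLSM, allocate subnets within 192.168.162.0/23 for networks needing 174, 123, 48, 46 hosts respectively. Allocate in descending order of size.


174 hosts -> /24 (254 usable): 192.168.162.0/24
123 hosts -> /25 (126 usable): 192.168.163.0/25
48 hosts -> /26 (62 usable): 192.168.163.128/26
46 hosts -> /26 (62 usable): 192.168.163.192/26
Allocation: 192.168.162.0/24 (174 hosts, 254 usable); 192.168.163.0/25 (123 hosts, 126 usable); 192.168.163.128/26 (48 hosts, 62 usable); 192.168.163.192/26 (46 hosts, 62 usable)


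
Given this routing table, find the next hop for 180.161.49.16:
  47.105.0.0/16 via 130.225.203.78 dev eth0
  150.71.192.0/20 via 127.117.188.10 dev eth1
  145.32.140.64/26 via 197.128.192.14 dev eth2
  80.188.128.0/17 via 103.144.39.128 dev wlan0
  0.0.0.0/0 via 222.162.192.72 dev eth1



Longest prefix match for 180.161.49.16:
  /16 47.105.0.0: no
  /20 150.71.192.0: no
  /26 145.32.140.64: no
  /17 80.188.128.0: no
  /0 0.0.0.0: MATCH
Selected: next-hop 222.162.192.72 via eth1 (matched /0)


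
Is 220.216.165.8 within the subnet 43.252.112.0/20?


Subnet network: 43.252.112.0
Test IP AND mask: 220.216.160.0
No, 220.216.165.8 is not in 43.252.112.0/20


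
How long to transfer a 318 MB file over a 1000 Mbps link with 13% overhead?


Effective throughput = 1000 * (1 - 13/100) = 870 Mbps
File size in Mb = 318 * 8 = 2544 Mb
Time = 2544 / 870
Time = 2.9241 seconds


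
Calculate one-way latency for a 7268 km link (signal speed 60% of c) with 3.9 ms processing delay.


Speed = 0.6 * 3e5 km/s = 180000 km/s
Propagation delay = 7268 / 180000 = 0.0404 s = 40.3778 ms
Processing delay = 3.9 ms
Total one-way latency = 44.2778 ms


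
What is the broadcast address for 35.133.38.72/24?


Network: 35.133.38.0/24
Host bits = 8
Set all host bits to 1:
Broadcast: 35.133.38.255


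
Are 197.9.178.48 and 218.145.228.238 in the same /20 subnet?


Mask: 255.255.240.0
197.9.178.48 AND mask = 197.9.176.0
218.145.228.238 AND mask = 218.145.224.0
No, different subnets (197.9.176.0 vs 218.145.224.0)


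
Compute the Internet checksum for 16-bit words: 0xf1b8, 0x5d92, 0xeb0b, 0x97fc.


Sum all words (with carry folding):
+ 0xf1b8 = 0xf1b8
+ 0x5d92 = 0x4f4b
+ 0xeb0b = 0x3a57
+ 0x97fc = 0xd253
One's complement: ~0xd253
Checksum = 0x2dac


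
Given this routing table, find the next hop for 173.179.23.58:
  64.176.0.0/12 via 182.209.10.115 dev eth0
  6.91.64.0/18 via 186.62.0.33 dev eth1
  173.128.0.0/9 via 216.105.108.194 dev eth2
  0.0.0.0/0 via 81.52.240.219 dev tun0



Longest prefix match for 173.179.23.58:
  /12 64.176.0.0: no
  /18 6.91.64.0: no
  /9 173.128.0.0: MATCH
  /0 0.0.0.0: MATCH
Selected: next-hop 216.105.108.194 via eth2 (matched /9)


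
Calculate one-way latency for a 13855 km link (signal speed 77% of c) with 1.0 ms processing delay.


Speed = 0.77 * 3e5 km/s = 231000 km/s
Propagation delay = 13855 / 231000 = 0.06 s = 59.9784 ms
Processing delay = 1.0 ms
Total one-way latency = 60.9784 ms


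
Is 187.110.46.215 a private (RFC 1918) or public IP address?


RFC 1918 private ranges:
  10.0.0.0/8 (10.0.0.0 - 10.255.255.255)
  172.16.0.0/12 (172.16.0.0 - 172.31.255.255)
  192.168.0.0/16 (192.168.0.0 - 192.168.255.255)
Public (not in any RFC 1918 range)


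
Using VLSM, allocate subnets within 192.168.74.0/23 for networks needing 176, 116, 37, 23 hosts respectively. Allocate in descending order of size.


176 hosts -> /24 (254 usable): 192.168.74.0/24
116 hosts -> /25 (126 usable): 192.168.75.0/25
37 hosts -> /26 (62 usable): 192.168.75.128/26
23 hosts -> /27 (30 usable): 192.168.75.192/27
Allocation: 192.168.74.0/24 (176 hosts, 254 usable); 192.168.75.0/25 (116 hosts, 126 usable); 192.168.75.128/26 (37 hosts, 62 usable); 192.168.75.192/27 (23 hosts, 30 usable)


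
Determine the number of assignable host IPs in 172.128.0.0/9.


Host bits = 32 - 9 = 23
Total addresses = 2^23 = 8388608
Usable = total - 2 (network and broadcast)
Usable hosts: 8388606


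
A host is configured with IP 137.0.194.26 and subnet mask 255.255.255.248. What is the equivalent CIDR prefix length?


Binary: 11111111.11111111.11111111.11111000
Count leading 1s
Prefix: /29


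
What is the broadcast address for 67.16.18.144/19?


Network: 67.16.0.0/19
Host bits = 13
Set all host bits to 1:
Broadcast: 67.16.31.255


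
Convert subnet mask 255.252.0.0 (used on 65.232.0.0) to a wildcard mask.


Subnet mask: 255.252.0.0
Wildcard = 255.255.255.255 - subnet mask
255 - 255 = 0
255 - 252 = 3
255 - 0 = 255
255 - 0 = 255
Wildcard: 0.3.255.255


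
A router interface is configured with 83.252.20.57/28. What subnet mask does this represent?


/28 means 28 network bits, 4 host bits
Binary: 11111111111111111111111111110000
Mask: 255.255.255.240


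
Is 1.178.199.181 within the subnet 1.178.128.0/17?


Subnet network: 1.178.128.0
Test IP AND mask: 1.178.128.0
Yes, 1.178.199.181 is in 1.178.128.0/17


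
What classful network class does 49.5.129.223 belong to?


First octet: 49
Binary: 00110001
0xxxxxxx -> Class A (1-126)
Class A, default mask 255.0.0.0 (/8)


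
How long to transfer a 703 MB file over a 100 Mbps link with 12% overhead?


Effective throughput = 100 * (1 - 12/100) = 88 Mbps
File size in Mb = 703 * 8 = 5624 Mb
Time = 5624 / 88
Time = 63.9091 seconds


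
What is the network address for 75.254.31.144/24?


IP:   01001011.11111110.00011111.10010000
Mask: 11111111.11111111.11111111.00000000
AND operation:
Net:  01001011.11111110.00011111.00000000
Network: 75.254.31.0/24


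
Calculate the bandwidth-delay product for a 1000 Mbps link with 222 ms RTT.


BDP = bandwidth * RTT
= 1000 Mbps * 222 ms
= 1000 * 1e6 * 222 / 1000 bits
= 222000000 bits
= 27750000 bytes
= 27099.6094 KB
BDP = 222000000 bits (27750000 bytes)


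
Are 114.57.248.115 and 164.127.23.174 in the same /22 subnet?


Mask: 255.255.252.0
114.57.248.115 AND mask = 114.57.248.0
164.127.23.174 AND mask = 164.127.20.0
No, different subnets (114.57.248.0 vs 164.127.20.0)


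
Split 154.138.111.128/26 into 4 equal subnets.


New prefix = 26 + 2 = 28
Each subnet has 16 addresses
  154.138.111.128/28
  154.138.111.144/28
  154.138.111.160/28
  154.138.111.176/28
Subnets: 154.138.111.128/28, 154.138.111.144/28, 154.138.111.160/28, 154.138.111.176/28


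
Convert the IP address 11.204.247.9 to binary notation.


11 = 00001011
204 = 11001100
247 = 11110111
9 = 00001001
Binary: 00001011.11001100.11110111.00001001


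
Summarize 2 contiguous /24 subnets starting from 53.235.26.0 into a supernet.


Original prefix: /24
Number of subnets: 2 = 2^1
New prefix = 24 - 1 = 23
Supernet: 53.235.26.0/23


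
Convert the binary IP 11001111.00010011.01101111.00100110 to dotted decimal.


11001111 = 207
00010011 = 19
01101111 = 111
00100110 = 38
IP: 207.19.111.38


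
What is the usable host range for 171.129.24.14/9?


Network: 171.128.0.0
Broadcast: 171.255.255.255
First usable = network + 1
Last usable = broadcast - 1
Range: 171.128.0.1 to 171.255.255.254


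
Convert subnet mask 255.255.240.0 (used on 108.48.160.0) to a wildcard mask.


Subnet mask: 255.255.240.0
Wildcard = 255.255.255.255 - subnet mask
255 - 255 = 0
255 - 255 = 0
255 - 240 = 15
255 - 0 = 255
Wildcard: 0.0.15.255


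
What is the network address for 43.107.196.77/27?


IP:   00101011.01101011.11000100.01001101
Mask: 11111111.11111111.11111111.11100000
AND operation:
Net:  00101011.01101011.11000100.01000000
Network: 43.107.196.64/27


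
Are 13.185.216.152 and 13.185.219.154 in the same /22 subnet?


Mask: 255.255.252.0
13.185.216.152 AND mask = 13.185.216.0
13.185.219.154 AND mask = 13.185.216.0
Yes, same subnet (13.185.216.0)


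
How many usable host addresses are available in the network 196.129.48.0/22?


Host bits = 32 - 22 = 10
Total addresses = 2^10 = 1024
Usable = total - 2 (network and broadcast)
Usable hosts: 1022


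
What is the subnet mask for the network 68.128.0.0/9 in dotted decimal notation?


/9 means 9 network bits, 23 host bits
Binary: 11111111100000000000000000000000
Mask: 255.128.0.0


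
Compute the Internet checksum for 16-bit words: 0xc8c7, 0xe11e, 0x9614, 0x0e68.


Sum all words (with carry folding):
+ 0xc8c7 = 0xc8c7
+ 0xe11e = 0xa9e6
+ 0x9614 = 0x3ffb
+ 0x0e68 = 0x4e63
One's complement: ~0x4e63
Checksum = 0xb19c


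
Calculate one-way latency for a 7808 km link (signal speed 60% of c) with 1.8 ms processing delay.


Speed = 0.6 * 3e5 km/s = 180000 km/s
Propagation delay = 7808 / 180000 = 0.0434 s = 43.3778 ms
Processing delay = 1.8 ms
Total one-way latency = 45.1778 ms


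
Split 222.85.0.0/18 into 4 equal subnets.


New prefix = 18 + 2 = 20
Each subnet has 4096 addresses
  222.85.0.0/20
  222.85.16.0/20
  222.85.32.0/20
  222.85.48.0/20
Subnets: 222.85.0.0/20, 222.85.16.0/20, 222.85.32.0/20, 222.85.48.0/20


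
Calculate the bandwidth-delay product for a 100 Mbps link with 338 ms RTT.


BDP = bandwidth * RTT
= 100 Mbps * 338 ms
= 100 * 1e6 * 338 / 1000 bits
= 33800000 bits
= 4225000 bytes
= 4125.9766 KB
BDP = 33800000 bits (4225000 bytes)


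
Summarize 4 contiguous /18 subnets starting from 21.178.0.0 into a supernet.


Original prefix: /18
Number of subnets: 4 = 2^2
New prefix = 18 - 2 = 16
Supernet: 21.178.0.0/16


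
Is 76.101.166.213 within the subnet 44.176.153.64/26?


Subnet network: 44.176.153.64
Test IP AND mask: 76.101.166.192
No, 76.101.166.213 is not in 44.176.153.64/26


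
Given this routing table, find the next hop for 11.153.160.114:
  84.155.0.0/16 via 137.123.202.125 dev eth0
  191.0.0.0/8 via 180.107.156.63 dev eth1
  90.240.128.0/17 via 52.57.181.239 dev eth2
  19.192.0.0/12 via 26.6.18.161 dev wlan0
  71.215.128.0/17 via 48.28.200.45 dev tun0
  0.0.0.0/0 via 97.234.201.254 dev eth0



Longest prefix match for 11.153.160.114:
  /16 84.155.0.0: no
  /8 191.0.0.0: no
  /17 90.240.128.0: no
  /12 19.192.0.0: no
  /17 71.215.128.0: no
  /0 0.0.0.0: MATCH
Selected: next-hop 97.234.201.254 via eth0 (matched /0)


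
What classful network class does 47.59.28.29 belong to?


First octet: 47
Binary: 00101111
0xxxxxxx -> Class A (1-126)
Class A, default mask 255.0.0.0 (/8)


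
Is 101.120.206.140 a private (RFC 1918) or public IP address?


RFC 1918 private ranges:
  10.0.0.0/8 (10.0.0.0 - 10.255.255.255)
  172.16.0.0/12 (172.16.0.0 - 172.31.255.255)
  192.168.0.0/16 (192.168.0.0 - 192.168.255.255)
Public (not in any RFC 1918 range)


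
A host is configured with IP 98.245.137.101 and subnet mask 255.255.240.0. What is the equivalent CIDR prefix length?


Binary: 11111111.11111111.11110000.00000000
Count leading 1s
Prefix: /20


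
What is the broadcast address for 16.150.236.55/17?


Network: 16.150.128.0/17
Host bits = 15
Set all host bits to 1:
Broadcast: 16.150.255.255


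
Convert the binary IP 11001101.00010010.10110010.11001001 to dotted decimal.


11001101 = 205
00010010 = 18
10110010 = 178
11001001 = 201
IP: 205.18.178.201


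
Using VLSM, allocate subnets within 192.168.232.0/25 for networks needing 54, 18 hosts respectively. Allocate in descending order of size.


54 hosts -> /26 (62 usable): 192.168.232.0/26
18 hosts -> /27 (30 usable): 192.168.232.64/27
Allocation: 192.168.232.0/26 (54 hosts, 62 usable); 192.168.232.64/27 (18 hosts, 30 usable)


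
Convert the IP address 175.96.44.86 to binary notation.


175 = 10101111
96 = 01100000
44 = 00101100
86 = 01010110
Binary: 10101111.01100000.00101100.01010110


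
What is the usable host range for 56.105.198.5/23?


Network: 56.105.198.0
Broadcast: 56.105.199.255
First usable = network + 1
Last usable = broadcast - 1
Range: 56.105.198.1 to 56.105.199.254


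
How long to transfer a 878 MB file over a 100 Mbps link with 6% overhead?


Effective throughput = 100 * (1 - 6/100) = 94 Mbps
File size in Mb = 878 * 8 = 7024 Mb
Time = 7024 / 94
Time = 74.7234 seconds


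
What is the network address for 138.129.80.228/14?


IP:   10001010.10000001.01010000.11100100
Mask: 11111111.11111100.00000000.00000000
AND operation:
Net:  10001010.10000000.00000000.00000000
Network: 138.128.0.0/14


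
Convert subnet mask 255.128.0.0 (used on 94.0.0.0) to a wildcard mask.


Subnet mask: 255.128.0.0
Wildcard = 255.255.255.255 - subnet mask
255 - 255 = 0
255 - 128 = 127
255 - 0 = 255
255 - 0 = 255
Wildcard: 0.127.255.255


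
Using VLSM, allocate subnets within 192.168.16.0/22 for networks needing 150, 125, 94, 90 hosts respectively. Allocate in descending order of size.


150 hosts -> /24 (254 usable): 192.168.16.0/24
125 hosts -> /25 (126 usable): 192.168.17.0/25
94 hosts -> /25 (126 usable): 192.168.17.128/25
90 hosts -> /25 (126 usable): 192.168.18.0/25
Allocation: 192.168.16.0/24 (150 hosts, 254 usable); 192.168.17.0/25 (125 hosts, 126 usable); 192.168.17.128/25 (94 hosts, 126 usable); 192.168.18.0/25 (90 hosts, 126 usable)


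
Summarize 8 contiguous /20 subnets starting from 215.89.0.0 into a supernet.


Original prefix: /20
Number of subnets: 8 = 2^3
New prefix = 20 - 3 = 17
Supernet: 215.89.0.0/17


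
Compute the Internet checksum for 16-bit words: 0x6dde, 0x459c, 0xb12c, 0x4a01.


Sum all words (with carry folding):
+ 0x6dde = 0x6dde
+ 0x459c = 0xb37a
+ 0xb12c = 0x64a7
+ 0x4a01 = 0xaea8
One's complement: ~0xaea8
Checksum = 0x5157


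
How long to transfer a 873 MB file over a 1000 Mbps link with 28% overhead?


Effective throughput = 1000 * (1 - 28/100) = 720 Mbps
File size in Mb = 873 * 8 = 6984 Mb
Time = 6984 / 720
Time = 9.7 seconds


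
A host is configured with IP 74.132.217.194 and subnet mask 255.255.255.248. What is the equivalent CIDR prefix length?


Binary: 11111111.11111111.11111111.11111000
Count leading 1s
Prefix: /29


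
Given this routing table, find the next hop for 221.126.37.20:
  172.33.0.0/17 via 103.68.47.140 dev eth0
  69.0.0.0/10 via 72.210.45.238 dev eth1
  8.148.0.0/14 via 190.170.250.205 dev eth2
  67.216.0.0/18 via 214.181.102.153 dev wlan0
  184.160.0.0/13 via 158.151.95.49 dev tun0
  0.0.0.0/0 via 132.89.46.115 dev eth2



Longest prefix match for 221.126.37.20:
  /17 172.33.0.0: no
  /10 69.0.0.0: no
  /14 8.148.0.0: no
  /18 67.216.0.0: no
  /13 184.160.0.0: no
  /0 0.0.0.0: MATCH
Selected: next-hop 132.89.46.115 via eth2 (matched /0)


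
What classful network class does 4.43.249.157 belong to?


First octet: 4
Binary: 00000100
0xxxxxxx -> Class A (1-126)
Class A, default mask 255.0.0.0 (/8)


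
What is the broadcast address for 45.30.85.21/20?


Network: 45.30.80.0/20
Host bits = 12
Set all host bits to 1:
Broadcast: 45.30.95.255


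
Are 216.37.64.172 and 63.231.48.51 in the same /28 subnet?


Mask: 255.255.255.240
216.37.64.172 AND mask = 216.37.64.160
63.231.48.51 AND mask = 63.231.48.48
No, different subnets (216.37.64.160 vs 63.231.48.48)


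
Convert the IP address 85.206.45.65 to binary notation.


85 = 01010101
206 = 11001110
45 = 00101101
65 = 01000001
Binary: 01010101.11001110.00101101.01000001


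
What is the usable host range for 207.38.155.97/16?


Network: 207.38.0.0
Broadcast: 207.38.255.255
First usable = network + 1
Last usable = broadcast - 1
Range: 207.38.0.1 to 207.38.255.254


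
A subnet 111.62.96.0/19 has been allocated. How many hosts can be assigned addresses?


Host bits = 32 - 19 = 13
Total addresses = 2^13 = 8192
Usable = total - 2 (network and broadcast)
Usable hosts: 8190


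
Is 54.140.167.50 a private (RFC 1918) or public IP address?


RFC 1918 private ranges:
  10.0.0.0/8 (10.0.0.0 - 10.255.255.255)
  172.16.0.0/12 (172.16.0.0 - 172.31.255.255)
  192.168.0.0/16 (192.168.0.0 - 192.168.255.255)
Public (not in any RFC 1918 range)


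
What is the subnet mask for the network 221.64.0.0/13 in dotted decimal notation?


/13 means 13 network bits, 19 host bits
Binary: 11111111111110000000000000000000
Mask: 255.248.0.0


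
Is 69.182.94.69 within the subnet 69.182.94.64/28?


Subnet network: 69.182.94.64
Test IP AND mask: 69.182.94.64
Yes, 69.182.94.69 is in 69.182.94.64/28


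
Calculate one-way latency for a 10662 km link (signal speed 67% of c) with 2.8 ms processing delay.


Speed = 0.67 * 3e5 km/s = 201000 km/s
Propagation delay = 10662 / 201000 = 0.053 s = 53.0448 ms
Processing delay = 2.8 ms
Total one-way latency = 55.8448 ms


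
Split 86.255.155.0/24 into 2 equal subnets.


New prefix = 24 + 1 = 25
Each subnet has 128 addresses
  86.255.155.0/25
  86.255.155.128/25
Subnets: 86.255.155.0/25, 86.255.155.128/25


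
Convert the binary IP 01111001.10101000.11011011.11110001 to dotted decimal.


01111001 = 121
10101000 = 168
11011011 = 219
11110001 = 241
IP: 121.168.219.241


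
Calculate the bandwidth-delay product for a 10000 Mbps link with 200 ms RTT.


BDP = bandwidth * RTT
= 10000 Mbps * 200 ms
= 10000 * 1e6 * 200 / 1000 bits
= 2000000000 bits
= 250000000 bytes
= 244140.625 KB
BDP = 2000000000 bits (250000000 bytes)


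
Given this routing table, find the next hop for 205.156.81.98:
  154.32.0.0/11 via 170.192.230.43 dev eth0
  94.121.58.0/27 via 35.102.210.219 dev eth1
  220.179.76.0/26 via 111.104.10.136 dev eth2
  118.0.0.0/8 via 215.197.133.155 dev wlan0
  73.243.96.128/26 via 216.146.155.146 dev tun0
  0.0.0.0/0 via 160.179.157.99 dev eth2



Longest prefix match for 205.156.81.98:
  /11 154.32.0.0: no
  /27 94.121.58.0: no
  /26 220.179.76.0: no
  /8 118.0.0.0: no
  /26 73.243.96.128: no
  /0 0.0.0.0: MATCH
Selected: next-hop 160.179.157.99 via eth2 (matched /0)
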